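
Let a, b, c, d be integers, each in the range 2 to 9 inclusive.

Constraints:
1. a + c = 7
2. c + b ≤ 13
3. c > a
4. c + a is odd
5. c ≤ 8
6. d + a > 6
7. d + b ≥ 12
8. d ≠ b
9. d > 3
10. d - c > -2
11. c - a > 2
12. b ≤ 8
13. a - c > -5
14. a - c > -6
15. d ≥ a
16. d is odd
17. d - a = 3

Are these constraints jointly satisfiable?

Satisfiable

Take a = 2, b = 8, c = 5, d = 5. Then constraint 1: a + c = 7; constraint 2: c + b = 13, and every other listed constraint is also met.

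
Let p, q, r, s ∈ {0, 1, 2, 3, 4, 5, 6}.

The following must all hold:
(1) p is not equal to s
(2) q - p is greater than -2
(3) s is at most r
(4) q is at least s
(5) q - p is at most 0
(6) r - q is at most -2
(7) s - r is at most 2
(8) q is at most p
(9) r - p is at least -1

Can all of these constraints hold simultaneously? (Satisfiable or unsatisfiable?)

Unsatisfiable

Constraints 5, 6, and 9 give q − r ≥ 2, r − p ≥ -1, p − q ≥ 0.
Adding all 3 inequalities: the left sides telescope to 0, and the right sides sum to 2 + (-1) + 0 = 1. So 0 ≥ 1, which is false.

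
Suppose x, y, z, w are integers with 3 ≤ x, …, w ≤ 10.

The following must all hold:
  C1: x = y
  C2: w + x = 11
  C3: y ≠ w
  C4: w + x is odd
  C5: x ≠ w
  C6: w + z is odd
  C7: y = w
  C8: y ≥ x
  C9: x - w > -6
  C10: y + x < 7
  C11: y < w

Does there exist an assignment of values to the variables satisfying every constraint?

From constraints 1 and 7, x = y = w, so x = w. But constraint 5 says x ≠ w. Contradiction.

Unsatisfiable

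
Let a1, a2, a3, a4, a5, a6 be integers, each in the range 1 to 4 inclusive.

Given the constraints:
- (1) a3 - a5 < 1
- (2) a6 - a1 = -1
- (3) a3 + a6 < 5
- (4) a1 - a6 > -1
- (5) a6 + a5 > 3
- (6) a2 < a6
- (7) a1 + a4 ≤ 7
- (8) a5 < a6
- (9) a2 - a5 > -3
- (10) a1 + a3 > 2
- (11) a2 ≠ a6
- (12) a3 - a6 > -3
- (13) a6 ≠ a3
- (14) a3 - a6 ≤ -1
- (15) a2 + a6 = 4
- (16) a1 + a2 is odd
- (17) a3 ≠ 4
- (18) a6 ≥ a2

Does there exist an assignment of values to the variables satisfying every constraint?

Satisfiable

One satisfying assignment is a1 = 4, a2 = 1, a3 = 1, a4 = 2, a5 = 1, a6 = 3.
For the less obvious constraints — constraint 1: a3 - a5 = 0; constraint 2: a6 - a1 = -1 — and the others hold by inspection.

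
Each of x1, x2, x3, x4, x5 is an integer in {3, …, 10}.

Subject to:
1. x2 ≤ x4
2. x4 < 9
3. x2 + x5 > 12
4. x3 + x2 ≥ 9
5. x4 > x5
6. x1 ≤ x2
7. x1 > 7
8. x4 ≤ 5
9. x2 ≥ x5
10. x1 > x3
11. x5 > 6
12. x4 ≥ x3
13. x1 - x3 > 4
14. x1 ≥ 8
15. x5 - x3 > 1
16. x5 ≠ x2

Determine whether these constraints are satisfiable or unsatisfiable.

From constraints 6 and 14: x2 ≥ x1 and x1 ≥ 8, so x2 ≥ 8. From constraints 1 and 8: x2 ≤ x4 and x4 ≤ 5, so x2 ≤ 5. But 5 < 8, so no value of x2 works.

Unsatisfiable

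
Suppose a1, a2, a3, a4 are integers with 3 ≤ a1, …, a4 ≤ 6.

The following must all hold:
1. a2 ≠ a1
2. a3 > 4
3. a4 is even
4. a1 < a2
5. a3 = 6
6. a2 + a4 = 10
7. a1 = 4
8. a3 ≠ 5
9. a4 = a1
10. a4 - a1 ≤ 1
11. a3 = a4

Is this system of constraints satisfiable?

Unsatisfiable

Constraint 5 fixes a3 = 6 and constraint 7 fixes a1 = 4. Constraints 9 and 11 give a3 = a4 = a1, so a3 = a1. But 6 ≠ 4 — contradiction.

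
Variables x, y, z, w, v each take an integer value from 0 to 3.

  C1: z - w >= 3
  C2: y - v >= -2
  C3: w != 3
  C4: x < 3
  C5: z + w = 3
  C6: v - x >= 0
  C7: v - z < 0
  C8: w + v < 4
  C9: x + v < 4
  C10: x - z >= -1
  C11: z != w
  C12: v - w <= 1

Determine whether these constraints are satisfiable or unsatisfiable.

Unsatisfiable

Constraints 1, 6, 10, and 12 give w − v ≥ -1, v − x ≥ 0, x − z ≥ -1, z − w ≥ 3.
Adding all 4 inequalities: the left sides telescope to 0, and the right sides sum to (-1) + 0 + (-1) + 3 = 1. So 0 ≥ 1, which is false.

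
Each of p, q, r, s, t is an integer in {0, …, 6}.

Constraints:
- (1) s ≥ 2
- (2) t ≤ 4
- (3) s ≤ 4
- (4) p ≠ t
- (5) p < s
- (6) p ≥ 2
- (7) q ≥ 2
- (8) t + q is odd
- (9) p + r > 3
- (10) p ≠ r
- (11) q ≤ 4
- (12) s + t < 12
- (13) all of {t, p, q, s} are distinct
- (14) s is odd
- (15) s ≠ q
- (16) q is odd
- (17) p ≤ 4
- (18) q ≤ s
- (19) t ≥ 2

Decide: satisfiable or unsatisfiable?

Unsatisfiable

Constraints 1, 2, 3, 6, 7, 11, 17, and 19 confine each of t, p, q, s to the 3 values {2, …, 4}.
Constraint 13 requires all 4 of them to be distinct, but only 3 values are available — impossible by the pigeonhole principle.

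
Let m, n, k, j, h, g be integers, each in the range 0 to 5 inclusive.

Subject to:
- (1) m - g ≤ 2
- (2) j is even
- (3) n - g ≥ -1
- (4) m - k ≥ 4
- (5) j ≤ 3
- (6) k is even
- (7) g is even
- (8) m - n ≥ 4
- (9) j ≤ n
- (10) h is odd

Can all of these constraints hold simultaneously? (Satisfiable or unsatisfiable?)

Unsatisfiable

Constraints 1, 3, and 8 give g − m ≥ -2, m − n ≥ 4, n − g ≥ -1.
Adding all 3 inequalities: the left sides telescope to 0, and the right sides sum to (-2) + 4 + (-1) = 1. So 0 ≥ 1, which is false.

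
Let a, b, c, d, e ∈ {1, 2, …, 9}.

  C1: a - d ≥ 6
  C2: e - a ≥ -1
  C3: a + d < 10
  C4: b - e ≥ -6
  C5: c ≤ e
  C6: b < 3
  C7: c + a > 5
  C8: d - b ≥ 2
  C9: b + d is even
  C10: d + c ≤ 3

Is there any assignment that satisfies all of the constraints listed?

Constraints 1, 2, 4, and 8 give b − e ≥ -6, e − a ≥ -1, a − d ≥ 6, d − b ≥ 2.
Adding all 4 inequalities: the left sides telescope to 0, and the right sides sum to (-6) + (-1) + 6 + 2 = 1. So 0 ≥ 1, which is false.

Unsatisfiable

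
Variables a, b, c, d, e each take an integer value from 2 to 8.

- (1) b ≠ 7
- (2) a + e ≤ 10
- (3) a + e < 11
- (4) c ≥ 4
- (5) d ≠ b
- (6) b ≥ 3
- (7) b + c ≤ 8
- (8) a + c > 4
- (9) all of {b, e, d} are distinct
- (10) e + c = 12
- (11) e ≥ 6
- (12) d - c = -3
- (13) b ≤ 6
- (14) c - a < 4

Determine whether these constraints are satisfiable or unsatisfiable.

Satisfiable

The assignment a = 2, b = 3, c = 5, d = 2, e = 7 works:
  constraint 2 holds since a + e = 9.
  constraint 3 holds since a + e = 9.
  constraint 7 holds since b + c = 8.
The rest check out directly.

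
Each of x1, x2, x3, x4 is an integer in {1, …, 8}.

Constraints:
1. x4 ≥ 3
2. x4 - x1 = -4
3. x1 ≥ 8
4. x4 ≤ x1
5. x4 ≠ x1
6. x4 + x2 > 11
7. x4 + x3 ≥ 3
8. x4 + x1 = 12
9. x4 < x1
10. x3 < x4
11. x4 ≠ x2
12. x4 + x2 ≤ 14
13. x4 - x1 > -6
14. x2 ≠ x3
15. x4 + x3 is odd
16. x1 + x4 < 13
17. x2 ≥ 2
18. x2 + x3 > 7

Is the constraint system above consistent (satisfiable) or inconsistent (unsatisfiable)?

Satisfiable

Take x1 = 8, x2 = 8, x3 = 1, x4 = 4. Then constraint 2: x4 - x1 = -4; constraint 6: x4 + x2 = 12, and every other listed constraint is also met.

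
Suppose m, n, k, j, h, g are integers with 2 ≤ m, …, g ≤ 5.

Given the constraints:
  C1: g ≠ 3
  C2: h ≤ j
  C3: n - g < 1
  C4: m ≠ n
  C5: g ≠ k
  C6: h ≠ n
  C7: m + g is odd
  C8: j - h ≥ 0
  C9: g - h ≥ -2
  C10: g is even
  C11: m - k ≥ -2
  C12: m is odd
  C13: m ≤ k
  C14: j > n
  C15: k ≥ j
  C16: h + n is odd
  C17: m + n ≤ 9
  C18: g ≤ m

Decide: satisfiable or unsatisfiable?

Satisfiable

The assignment m = 5, n = 3, k = 5, j = 4, h = 4, g = 4 works:
  constraint 3 holds since n - g = -1.
  constraint 8 holds since j - h = 0.
  constraint 9 holds since g - h = 0.
The rest check out directly.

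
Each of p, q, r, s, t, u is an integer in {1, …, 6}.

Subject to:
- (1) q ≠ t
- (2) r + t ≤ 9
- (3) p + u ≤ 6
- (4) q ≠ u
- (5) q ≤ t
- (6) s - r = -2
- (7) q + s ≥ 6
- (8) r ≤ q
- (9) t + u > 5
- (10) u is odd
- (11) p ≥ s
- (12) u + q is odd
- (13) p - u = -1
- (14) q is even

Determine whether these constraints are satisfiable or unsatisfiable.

Take p = 2, q = 4, r = 4, s = 2, t = 5, u = 3. Then constraint 2: r + t = 9; constraint 3: p + u = 5; constraint 6: s - r = -2, and every other listed constraint is also met.

Satisfiable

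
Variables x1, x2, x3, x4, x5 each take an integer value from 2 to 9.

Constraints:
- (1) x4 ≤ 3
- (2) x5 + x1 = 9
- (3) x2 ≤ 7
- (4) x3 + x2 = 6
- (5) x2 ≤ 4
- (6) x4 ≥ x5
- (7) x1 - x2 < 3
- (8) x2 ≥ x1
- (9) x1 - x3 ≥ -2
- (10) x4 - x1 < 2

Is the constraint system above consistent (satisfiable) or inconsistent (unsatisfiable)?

Unsatisfiable

From constraints 1 and 6: x5 ≤ x4 ≤ 3. From constraints 5 and 8: x1 ≤ x2 ≤ 4. Hence x5 + x1 ≤ 7. But constraint 2 requires x5 + x1 = 9, and 9 > 7. Contradiction.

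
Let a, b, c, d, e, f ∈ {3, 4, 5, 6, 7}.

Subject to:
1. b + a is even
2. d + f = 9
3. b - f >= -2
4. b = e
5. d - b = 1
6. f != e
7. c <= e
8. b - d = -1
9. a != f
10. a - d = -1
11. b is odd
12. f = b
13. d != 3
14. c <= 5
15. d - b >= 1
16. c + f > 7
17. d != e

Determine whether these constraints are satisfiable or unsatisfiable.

From constraints 4 and 12, f = b = e, so f = e. But constraint 6 says f ≠ e. Contradiction.

Unsatisfiable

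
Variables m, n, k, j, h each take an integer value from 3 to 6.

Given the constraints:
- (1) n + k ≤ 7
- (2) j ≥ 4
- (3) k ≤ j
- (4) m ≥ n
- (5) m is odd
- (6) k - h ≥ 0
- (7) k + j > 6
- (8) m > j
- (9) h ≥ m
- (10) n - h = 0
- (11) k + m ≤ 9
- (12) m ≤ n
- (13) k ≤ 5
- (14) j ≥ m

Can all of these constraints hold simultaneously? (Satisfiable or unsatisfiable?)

Constraints 3, 6, 8, and 9 give k ≤ j, j < m, m ≤ h, h ≤ k. Chaining: k ≤ j < m ≤ h ≤ k, which forces k < k — impossible.

Unsatisfiable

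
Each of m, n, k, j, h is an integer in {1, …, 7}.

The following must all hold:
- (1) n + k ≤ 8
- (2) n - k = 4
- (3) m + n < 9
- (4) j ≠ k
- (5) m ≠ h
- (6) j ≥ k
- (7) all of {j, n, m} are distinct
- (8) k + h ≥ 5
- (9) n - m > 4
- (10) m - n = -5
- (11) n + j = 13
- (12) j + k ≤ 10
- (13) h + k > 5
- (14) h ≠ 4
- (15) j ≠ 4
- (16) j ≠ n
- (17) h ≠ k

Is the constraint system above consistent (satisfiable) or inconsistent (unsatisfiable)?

Take m = 1, n = 6, k = 2, j = 7, h = 6. Then constraint 1: n + k = 8; constraint 2: n - k = 4; constraint 3: m + n = 7, and every other listed constraint is also met.

Satisfiable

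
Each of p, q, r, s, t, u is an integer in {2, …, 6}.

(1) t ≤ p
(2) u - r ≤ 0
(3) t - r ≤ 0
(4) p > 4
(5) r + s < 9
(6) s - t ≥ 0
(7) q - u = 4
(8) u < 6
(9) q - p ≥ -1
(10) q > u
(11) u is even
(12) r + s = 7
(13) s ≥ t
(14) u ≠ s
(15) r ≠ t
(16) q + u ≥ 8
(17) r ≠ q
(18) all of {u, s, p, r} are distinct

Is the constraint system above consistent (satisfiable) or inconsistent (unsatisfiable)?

Try p = 5, q = 6, r = 3, s = 4, t = 2, u = 2.
Check constraint 2: u - r = -1; constraint 3: t - r = -1; constraint 5: r + s = 7. The remaining constraints are straightforward to verify.

Satisfiable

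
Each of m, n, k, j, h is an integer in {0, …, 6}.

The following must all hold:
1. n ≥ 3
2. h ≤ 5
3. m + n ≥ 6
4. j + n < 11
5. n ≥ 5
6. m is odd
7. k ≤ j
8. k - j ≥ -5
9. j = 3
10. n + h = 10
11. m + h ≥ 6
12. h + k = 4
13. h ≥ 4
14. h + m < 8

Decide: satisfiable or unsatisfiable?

Take m = 3, n = 6, k = 0, j = 3, h = 4. Then constraint 3: m + n = 9; constraint 4: j + n = 9, and every other listed constraint is also met.

Satisfiable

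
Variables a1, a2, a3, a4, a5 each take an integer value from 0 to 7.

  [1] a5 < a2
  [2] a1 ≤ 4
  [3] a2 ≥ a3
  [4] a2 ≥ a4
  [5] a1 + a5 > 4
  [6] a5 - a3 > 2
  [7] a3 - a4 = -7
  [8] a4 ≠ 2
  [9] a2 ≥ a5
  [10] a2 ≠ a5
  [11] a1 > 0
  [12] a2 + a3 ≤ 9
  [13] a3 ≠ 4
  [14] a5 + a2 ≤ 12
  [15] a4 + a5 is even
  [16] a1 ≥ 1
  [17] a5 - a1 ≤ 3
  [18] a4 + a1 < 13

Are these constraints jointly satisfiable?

Satisfiable

Take a1 = 3, a2 = 7, a3 = 0, a4 = 7, a5 = 3. Then constraint 5: a1 + a5 = 6; constraint 6: a5 - a3 = 3, and every other listed constraint is also met.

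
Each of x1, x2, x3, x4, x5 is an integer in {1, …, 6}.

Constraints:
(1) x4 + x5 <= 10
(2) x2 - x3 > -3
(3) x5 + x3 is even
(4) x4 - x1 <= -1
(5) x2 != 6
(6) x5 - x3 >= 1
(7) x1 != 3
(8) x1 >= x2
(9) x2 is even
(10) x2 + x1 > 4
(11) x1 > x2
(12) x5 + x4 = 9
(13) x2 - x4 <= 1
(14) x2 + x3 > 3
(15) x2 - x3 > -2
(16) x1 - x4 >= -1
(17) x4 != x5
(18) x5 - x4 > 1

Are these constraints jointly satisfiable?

Setting (x1, x2, x3, x4, x5) = (4, 2, 2, 3, 6) satisfies everything: constraint 1: x4 + x5 = 9; constraint 2: x2 - x3 = 0, and the others follow.

Satisfiable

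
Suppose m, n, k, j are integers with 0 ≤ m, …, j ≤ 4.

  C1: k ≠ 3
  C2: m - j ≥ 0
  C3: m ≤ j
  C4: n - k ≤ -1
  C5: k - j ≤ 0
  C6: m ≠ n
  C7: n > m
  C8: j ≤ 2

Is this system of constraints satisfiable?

Constraints 2, 4, 5, and 7 give j ≤ m, m < n, n < k, k ≤ j. Chaining: j ≤ m < n < k ≤ j, which forces j < j — impossible.

Unsatisfiable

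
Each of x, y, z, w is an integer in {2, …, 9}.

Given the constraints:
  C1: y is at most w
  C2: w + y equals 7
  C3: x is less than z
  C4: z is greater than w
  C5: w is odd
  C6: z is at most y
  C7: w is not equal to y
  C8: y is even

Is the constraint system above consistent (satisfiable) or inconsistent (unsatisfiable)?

Unsatisfiable

Constraints 1, 4, and 6 give z ≤ y, y ≤ w, w < z. Chaining: z ≤ y ≤ w < z, which forces z < z — impossible.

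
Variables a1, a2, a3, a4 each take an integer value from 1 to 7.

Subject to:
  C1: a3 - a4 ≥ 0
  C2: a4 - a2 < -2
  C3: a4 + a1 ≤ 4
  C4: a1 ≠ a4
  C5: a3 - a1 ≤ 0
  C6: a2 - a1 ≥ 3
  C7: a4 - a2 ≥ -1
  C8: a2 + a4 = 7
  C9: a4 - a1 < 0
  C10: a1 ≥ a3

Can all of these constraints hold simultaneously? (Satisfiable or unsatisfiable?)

Unsatisfiable

Constraints 1, 5, 6, and 7 give a3 − a4 ≥ 0, a4 − a2 ≥ -1, a2 − a1 ≥ 3, a1 − a3 ≥ 0.
Adding all 4 inequalities: the left sides telescope to 0, and the right sides sum to 0 + (-1) + 3 + 0 = 2. So 0 ≥ 2, which is false.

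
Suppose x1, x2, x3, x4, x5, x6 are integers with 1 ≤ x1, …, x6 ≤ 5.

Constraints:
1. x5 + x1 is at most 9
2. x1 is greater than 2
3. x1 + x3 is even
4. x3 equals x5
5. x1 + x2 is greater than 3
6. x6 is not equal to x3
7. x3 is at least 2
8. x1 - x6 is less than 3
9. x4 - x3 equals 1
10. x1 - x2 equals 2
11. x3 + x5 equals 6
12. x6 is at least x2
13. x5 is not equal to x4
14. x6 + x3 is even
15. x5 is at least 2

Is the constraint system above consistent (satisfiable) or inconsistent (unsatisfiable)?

Setting (x1, x2, x3, x4, x5, x6) = (3, 1, 3, 4, 3, 1) satisfies everything: constraint 1: x5 + x1 = 6; constraint 5: x1 + x2 = 4; constraint 8: x1 - x6 = 2, and the others follow.

Satisfiable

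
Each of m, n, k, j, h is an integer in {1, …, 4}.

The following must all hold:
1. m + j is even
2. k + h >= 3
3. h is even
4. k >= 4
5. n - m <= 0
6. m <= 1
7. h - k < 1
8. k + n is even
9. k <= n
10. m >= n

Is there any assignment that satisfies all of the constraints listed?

Unsatisfiable

From constraints 4 and 9: n ≥ k and k ≥ 4, so n ≥ 4. From constraints 6 and 10: n ≤ m and m ≤ 1, so n ≤ 1. But 1 < 4, so no value of n works.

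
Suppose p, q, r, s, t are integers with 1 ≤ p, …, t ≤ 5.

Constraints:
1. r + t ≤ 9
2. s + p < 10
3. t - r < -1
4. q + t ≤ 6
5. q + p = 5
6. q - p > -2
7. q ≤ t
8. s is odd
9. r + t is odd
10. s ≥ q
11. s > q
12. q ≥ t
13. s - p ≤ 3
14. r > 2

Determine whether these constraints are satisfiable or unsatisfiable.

Setting (p, q, r, s, t) = (3, 2, 5, 5, 2) satisfies everything: constraint 1: r + t = 7; constraint 2: s + p = 8; constraint 3: t - r = -3, and the others follow.

Satisfiable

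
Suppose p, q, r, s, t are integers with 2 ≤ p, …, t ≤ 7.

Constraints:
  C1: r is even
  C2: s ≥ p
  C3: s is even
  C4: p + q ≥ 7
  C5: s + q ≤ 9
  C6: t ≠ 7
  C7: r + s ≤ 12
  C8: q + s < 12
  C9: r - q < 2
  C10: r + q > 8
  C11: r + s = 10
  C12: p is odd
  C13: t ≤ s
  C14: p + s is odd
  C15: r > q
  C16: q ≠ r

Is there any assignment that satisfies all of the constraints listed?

Satisfiable

One satisfying assignment is p = 3, q = 5, r = 6, s = 4, t = 4.
For the less obvious constraints — constraint 4: p + q = 8; constraint 5: s + q = 9; constraint 7: r + s = 10 — and the others hold by inspection.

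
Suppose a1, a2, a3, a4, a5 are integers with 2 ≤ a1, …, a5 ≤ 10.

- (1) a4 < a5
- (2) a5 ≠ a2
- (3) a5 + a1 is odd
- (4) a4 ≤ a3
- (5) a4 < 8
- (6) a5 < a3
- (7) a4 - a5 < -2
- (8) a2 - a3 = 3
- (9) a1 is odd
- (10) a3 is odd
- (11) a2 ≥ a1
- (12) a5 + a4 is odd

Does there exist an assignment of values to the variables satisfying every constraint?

Setting (a1, a2, a3, a4, a5) = (7, 10, 7, 3, 6) satisfies everything: constraint 7: a4 - a5 = -3; constraint 8: a2 - a3 = 3, and the others follow.

Satisfiable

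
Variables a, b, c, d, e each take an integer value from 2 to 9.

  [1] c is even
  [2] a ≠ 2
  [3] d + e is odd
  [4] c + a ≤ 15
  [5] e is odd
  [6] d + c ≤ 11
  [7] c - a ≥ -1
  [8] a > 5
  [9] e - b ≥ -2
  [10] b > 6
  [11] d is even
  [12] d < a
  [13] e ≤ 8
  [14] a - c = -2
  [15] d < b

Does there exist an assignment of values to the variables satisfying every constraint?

Setting (a, b, c, d, e) = (6, 7, 8, 2, 5) satisfies everything: constraint 4: c + a = 14; constraint 6: d + c = 10; constraint 7: c - a = 2, and the others follow.

Satisfiable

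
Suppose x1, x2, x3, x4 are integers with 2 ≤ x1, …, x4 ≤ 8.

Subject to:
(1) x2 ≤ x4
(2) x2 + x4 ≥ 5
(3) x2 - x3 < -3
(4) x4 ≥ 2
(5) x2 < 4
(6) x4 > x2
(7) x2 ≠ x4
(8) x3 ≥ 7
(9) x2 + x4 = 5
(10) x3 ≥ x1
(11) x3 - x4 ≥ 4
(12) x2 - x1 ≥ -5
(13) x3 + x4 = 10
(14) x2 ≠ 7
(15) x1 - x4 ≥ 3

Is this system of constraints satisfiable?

Satisfiable

The assignment x1 = 7, x2 = 2, x3 = 7, x4 = 3 works:
  constraint 2 holds since x2 + x4 = 5.
  constraint 3 holds since x2 - x3 = -5.
The rest check out directly.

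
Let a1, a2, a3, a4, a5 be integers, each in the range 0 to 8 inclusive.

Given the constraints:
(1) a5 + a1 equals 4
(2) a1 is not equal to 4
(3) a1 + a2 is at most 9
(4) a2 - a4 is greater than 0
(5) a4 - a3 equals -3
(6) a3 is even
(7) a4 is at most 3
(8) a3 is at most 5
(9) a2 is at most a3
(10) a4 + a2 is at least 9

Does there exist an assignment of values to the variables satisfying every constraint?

Unsatisfiable

From constraint 7: a4 ≤ 3. From constraints 8 and 9: a2 ≤ a3 ≤ 5. Hence a4 + a2 ≤ 8. But constraint 10 requires a4 + a2 ≥ 9, and 9 > 8. Contradiction.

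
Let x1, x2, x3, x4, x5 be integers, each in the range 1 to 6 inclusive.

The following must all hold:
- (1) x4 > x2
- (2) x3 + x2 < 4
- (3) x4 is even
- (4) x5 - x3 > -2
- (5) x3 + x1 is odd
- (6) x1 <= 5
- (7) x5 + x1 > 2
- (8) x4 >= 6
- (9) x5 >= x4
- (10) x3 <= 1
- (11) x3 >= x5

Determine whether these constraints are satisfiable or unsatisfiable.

From constraints 8 and 9: x5 ≥ x4 and x4 ≥ 6, so x5 ≥ 6. From constraints 10 and 11: x5 ≤ x3 and x3 ≤ 1, so x5 ≤ 1. But 1 < 6, so no value of x5 works.

Unsatisfiable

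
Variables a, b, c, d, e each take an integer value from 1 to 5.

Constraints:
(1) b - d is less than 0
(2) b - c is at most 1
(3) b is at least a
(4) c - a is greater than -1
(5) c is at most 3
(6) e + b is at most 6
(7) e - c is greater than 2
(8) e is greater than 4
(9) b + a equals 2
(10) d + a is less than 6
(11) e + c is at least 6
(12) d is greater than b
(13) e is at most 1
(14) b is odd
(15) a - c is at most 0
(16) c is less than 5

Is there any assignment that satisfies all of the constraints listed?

Unsatisfiable

From constraint 13: e ≤ 1. From constraint 5: c ≤ 3. Hence e + c ≤ 4. But constraint 11 requires e + c ≥ 6, and 6 > 4. Contradiction.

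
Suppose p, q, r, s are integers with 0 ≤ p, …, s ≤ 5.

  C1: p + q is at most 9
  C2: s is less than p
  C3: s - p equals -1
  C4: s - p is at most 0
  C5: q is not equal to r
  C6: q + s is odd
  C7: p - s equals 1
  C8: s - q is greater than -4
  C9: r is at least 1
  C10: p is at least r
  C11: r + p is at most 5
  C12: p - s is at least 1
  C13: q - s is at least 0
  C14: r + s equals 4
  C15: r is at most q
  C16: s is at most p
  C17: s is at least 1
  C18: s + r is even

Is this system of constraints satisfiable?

Satisfiable

The assignment p = 3, q = 5, r = 2, s = 2 works:
  constraint 1 holds since p + q = 8.
  constraint 3 holds since s - p = -1.
The rest check out directly.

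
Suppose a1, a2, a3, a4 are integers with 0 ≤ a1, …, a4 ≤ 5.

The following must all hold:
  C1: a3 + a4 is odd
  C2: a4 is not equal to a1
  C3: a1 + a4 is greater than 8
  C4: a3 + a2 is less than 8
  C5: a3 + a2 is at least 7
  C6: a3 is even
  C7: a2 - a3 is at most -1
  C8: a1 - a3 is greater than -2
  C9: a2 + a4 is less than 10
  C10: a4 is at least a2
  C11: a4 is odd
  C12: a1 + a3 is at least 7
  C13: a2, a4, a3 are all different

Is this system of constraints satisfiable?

Satisfiable

Try a1 = 4, a2 = 3, a3 = 4, a4 = 5.
Check constraint 3: a1 + a4 = 9; constraint 4: a3 + a2 = 7; constraint 5: a3 + a2 = 7. The remaining constraints are straightforward to verify.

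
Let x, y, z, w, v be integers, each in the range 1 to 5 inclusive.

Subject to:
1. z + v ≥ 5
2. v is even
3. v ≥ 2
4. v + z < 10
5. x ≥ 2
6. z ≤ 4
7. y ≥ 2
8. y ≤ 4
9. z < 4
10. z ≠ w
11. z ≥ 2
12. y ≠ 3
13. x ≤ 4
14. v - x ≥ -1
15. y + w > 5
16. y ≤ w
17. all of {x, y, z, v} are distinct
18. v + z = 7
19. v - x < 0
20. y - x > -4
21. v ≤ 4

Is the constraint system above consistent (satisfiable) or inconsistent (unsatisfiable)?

Unsatisfiable

Constraints 3, 5, 6, 7, 8, 11, 13, and 21 confine each of x, y, z, v to the 3 values {2, …, 4}.
Constraint 17 requires all 4 of them to be distinct, but only 3 values are available — impossible by the pigeonhole principle.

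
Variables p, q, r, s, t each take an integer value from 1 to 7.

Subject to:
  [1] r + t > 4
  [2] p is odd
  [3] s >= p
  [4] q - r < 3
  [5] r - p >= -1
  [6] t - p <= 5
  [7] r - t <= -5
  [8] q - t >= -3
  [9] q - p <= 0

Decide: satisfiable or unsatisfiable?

Unsatisfiable

Constraints 5, 7, 8, and 9 give q − t ≥ -3, t − r ≥ 5, r − p ≥ -1, p − q ≥ 0.
Adding all 4 inequalities: the left sides telescope to 0, and the right sides sum to (-3) + 5 + (-1) + 0 = 1. So 0 ≥ 1, which is false.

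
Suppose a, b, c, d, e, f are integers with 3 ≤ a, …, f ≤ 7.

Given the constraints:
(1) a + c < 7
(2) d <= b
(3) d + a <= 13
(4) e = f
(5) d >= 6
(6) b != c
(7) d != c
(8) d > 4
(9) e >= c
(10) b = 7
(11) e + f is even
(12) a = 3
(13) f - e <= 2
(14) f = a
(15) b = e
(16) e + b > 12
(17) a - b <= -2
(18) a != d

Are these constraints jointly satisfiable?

Constraint 10 fixes b = 7 and constraint 12 fixes a = 3. Constraints 4, 14, and 15 give b = e = f = a, so b = a. But 7 ≠ 3 — contradiction.

Unsatisfiable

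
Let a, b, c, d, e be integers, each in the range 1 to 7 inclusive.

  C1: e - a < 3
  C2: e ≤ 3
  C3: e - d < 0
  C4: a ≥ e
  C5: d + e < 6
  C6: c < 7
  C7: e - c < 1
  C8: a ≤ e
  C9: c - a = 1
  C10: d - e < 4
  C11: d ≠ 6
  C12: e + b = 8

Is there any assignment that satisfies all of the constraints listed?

Setting (a, b, c, d, e) = (1, 7, 2, 3, 1) satisfies everything: constraint 1: e - a = 0; constraint 3: e - d = -2, and the others follow.

Satisfiable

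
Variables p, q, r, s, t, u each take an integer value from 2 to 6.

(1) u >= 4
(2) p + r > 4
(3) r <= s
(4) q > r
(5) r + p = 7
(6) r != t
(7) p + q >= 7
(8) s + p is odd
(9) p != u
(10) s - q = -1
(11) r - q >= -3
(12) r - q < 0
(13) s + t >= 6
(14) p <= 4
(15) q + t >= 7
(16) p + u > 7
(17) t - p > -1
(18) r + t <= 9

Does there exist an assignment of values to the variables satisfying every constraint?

Take p = 2, q = 6, r = 5, s = 5, t = 3, u = 6. Then constraint 2: p + r = 7; constraint 5: r + p = 7, and every other listed constraint is also met.

Satisfiable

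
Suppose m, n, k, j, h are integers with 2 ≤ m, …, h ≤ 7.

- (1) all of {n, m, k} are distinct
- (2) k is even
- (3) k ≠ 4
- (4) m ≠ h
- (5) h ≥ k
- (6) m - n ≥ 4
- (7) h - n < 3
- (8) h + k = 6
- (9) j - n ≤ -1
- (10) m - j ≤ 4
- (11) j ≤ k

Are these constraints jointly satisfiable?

Unsatisfiable

Constraints 6, 9, and 10 give m − n ≥ 4, n − j ≥ 1, j − m ≥ -4.
Adding all 3 inequalities: the left sides telescope to 0, and the right sides sum to 4 + 1 + (-4) = 1. So 0 ≥ 1, which is false.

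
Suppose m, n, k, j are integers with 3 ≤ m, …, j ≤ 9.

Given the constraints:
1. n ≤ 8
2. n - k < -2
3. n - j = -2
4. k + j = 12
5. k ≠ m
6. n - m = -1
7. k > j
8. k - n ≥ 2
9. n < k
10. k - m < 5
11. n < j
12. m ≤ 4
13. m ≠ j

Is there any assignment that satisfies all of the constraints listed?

Satisfiable

One satisfying assignment is m = 4, n = 3, k = 7, j = 5.
For the less obvious constraints — constraint 2: n - k = -4; constraint 3: n - j = -2; constraint 4: k + j = 12 — and the others hold by inspection.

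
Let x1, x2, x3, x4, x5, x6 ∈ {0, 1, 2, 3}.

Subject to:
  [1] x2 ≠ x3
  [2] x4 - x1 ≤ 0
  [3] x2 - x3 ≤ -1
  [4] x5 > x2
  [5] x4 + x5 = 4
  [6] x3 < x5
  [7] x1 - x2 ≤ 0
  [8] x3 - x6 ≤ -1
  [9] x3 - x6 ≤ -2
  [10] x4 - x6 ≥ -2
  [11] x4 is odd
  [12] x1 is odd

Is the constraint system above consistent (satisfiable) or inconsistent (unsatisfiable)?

Unsatisfiable

Constraints 2, 3, 7, 9, and 10 give x2 − x1 ≥ 0, x1 − x4 ≥ 0, x4 − x6 ≥ -2, x6 − x3 ≥ 2, x3 − x2 ≥ 1.
Adding all 5 inequalities: the left sides telescope to 0, and the right sides sum to 0 + 0 + (-2) + 2 + 1 = 1. So 0 ≥ 1, which is false.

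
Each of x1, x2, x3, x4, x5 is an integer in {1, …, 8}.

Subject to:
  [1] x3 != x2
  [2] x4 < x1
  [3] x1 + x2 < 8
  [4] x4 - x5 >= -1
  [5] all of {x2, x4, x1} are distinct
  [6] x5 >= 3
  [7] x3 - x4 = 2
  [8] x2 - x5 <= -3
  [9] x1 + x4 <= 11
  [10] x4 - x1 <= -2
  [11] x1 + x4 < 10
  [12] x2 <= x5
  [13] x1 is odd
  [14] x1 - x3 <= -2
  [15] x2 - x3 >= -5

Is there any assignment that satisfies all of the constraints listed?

Unsatisfiable

Constraints 4, 8, 10, 14, and 15 give x1 − x4 ≥ 2, x4 − x5 ≥ -1, x5 − x2 ≥ 3, x2 − x3 ≥ -5, x3 − x1 ≥ 2.
Adding all 5 inequalities: the left sides telescope to 0, and the right sides sum to 2 + (-1) + 3 + (-5) + 2 = 1. So 0 ≥ 1, which is false.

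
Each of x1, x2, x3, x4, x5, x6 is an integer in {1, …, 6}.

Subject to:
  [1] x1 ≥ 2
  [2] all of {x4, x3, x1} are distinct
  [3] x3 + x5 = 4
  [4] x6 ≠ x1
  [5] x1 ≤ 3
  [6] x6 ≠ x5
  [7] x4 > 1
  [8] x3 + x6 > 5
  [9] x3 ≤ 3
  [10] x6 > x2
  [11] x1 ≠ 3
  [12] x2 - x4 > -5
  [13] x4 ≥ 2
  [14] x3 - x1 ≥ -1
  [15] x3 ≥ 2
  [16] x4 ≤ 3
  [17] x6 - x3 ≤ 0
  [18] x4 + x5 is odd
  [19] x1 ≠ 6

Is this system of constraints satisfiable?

Constraints 1, 5, 9, 13, 15, and 16 confine each of x4, x3, x1 to the 2 values {2, 3}.
Constraint 2 requires all 3 of them to be distinct, but only 2 values are available — impossible by the pigeonhole principle.

Unsatisfiable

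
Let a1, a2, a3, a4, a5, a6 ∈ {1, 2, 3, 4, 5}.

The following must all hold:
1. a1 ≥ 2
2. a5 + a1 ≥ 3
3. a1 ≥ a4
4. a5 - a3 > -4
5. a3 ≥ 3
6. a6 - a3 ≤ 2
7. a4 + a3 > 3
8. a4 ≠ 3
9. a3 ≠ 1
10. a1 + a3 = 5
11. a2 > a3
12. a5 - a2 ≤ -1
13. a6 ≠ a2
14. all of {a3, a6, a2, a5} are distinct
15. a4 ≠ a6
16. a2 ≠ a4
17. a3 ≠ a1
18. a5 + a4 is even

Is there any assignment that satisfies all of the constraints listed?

Satisfiable

Take a1 = 2, a2 = 5, a3 = 3, a4 = 2, a5 = 2, a6 = 4. Then constraint 2: a5 + a1 = 4; constraint 4: a5 - a3 = -1; constraint 6: a6 - a3 = 1, and every other listed constraint is also met.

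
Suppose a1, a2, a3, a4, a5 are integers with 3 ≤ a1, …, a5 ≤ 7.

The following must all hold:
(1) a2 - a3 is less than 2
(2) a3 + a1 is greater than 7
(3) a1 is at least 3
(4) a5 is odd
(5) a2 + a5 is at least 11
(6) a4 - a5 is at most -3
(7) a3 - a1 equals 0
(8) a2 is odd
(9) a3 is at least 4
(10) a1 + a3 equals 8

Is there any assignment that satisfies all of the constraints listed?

Satisfiable

Take a1 = 4, a2 = 5, a3 = 4, a4 = 4, a5 = 7. Then constraint 1: a2 - a3 = 1; constraint 2: a3 + a1 = 8, and every other listed constraint is also met.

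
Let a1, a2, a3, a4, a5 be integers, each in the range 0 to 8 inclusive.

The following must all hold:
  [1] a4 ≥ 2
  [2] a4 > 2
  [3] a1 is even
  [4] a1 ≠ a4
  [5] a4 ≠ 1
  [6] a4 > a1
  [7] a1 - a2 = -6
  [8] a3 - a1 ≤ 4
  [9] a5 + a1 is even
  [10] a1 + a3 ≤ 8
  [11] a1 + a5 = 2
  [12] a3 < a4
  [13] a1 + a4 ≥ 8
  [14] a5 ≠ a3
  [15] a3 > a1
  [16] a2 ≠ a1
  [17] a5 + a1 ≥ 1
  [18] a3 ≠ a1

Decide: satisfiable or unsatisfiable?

Take a1 = 2, a2 = 8, a3 = 4, a4 = 8, a5 = 0. Then constraint 7: a1 - a2 = -6; constraint 8: a3 - a1 = 2, and every other listed constraint is also met.

Satisfiable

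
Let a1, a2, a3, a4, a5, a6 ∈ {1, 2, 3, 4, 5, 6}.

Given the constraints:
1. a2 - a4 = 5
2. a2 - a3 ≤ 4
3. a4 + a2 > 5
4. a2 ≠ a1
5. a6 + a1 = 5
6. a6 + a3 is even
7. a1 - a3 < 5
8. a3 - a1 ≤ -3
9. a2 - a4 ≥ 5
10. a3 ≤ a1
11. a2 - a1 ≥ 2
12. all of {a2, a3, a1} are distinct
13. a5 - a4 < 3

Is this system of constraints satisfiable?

Unsatisfiable

Constraints 2, 8, and 11 give a1 − a3 ≥ 3, a3 − a2 ≥ -4, a2 − a1 ≥ 2.
Adding all 3 inequalities: the left sides telescope to 0, and the right sides sum to 3 + (-4) + 2 = 1. So 0 ≥ 1, which is false.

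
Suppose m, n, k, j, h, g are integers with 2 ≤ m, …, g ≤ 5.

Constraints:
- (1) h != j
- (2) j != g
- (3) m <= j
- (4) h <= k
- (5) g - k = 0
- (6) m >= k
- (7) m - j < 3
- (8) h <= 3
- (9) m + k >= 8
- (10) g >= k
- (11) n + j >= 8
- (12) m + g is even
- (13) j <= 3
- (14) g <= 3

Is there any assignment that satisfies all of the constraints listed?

Unsatisfiable

From constraints 3 and 13: m ≤ j ≤ 3. From constraints 10 and 14: k ≤ g ≤ 3. Hence m + k ≤ 6. But constraint 9 requires m + k ≥ 8, and 8 > 6. Contradiction.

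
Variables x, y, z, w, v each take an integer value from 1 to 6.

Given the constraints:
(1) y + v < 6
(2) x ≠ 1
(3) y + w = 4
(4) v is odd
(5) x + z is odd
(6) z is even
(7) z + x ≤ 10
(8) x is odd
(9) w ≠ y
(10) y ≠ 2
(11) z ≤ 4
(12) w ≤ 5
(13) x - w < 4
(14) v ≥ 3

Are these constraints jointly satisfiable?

Satisfiable

The assignment x = 5, y = 1, z = 2, w = 3, v = 3 works:
  constraint 1 holds since y + v = 4.
  constraint 3 holds since y + w = 4.
The rest check out directly.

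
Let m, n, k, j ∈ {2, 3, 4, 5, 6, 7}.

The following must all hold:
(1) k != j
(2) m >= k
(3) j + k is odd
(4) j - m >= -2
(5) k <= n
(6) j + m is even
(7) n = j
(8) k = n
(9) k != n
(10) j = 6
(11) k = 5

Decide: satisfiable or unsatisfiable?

Unsatisfiable

Constraint 11 fixes k = 5 and constraint 10 fixes j = 6. Constraints 7 and 8 give k = n = j, so k = j. But 5 ≠ 6 — contradiction.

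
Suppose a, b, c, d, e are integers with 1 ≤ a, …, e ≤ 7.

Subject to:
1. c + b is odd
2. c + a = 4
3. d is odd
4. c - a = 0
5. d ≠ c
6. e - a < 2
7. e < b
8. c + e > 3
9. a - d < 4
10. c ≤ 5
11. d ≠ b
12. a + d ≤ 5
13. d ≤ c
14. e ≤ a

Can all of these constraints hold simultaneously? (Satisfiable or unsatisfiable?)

Take a = 2, b = 7, c = 2, d = 1, e = 2. Then constraint 2: c + a = 4; constraint 4: c - a = 0; constraint 6: e - a = 0, and every other listed constraint is also met.

Satisfiable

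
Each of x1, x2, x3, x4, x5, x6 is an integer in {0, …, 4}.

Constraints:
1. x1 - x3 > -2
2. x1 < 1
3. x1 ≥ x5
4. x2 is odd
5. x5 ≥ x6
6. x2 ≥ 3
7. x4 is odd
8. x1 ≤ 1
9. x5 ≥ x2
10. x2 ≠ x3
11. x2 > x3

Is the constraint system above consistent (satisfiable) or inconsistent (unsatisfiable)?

Unsatisfiable

From constraints 6 and 9: x5 ≥ x2 and x2 ≥ 3, so x5 ≥ 3. From constraints 3 and 8: x5 ≤ x1 and x1 ≤ 1, so x5 ≤ 1. But 1 < 3, so no value of x5 works.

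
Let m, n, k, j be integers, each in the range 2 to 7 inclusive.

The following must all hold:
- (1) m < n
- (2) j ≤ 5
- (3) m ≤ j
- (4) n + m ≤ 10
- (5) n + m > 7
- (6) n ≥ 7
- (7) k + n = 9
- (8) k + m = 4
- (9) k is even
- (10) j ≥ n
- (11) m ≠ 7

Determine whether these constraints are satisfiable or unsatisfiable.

Unsatisfiable

From constraints 6 and 10: j ≥ n and n ≥ 7, so j ≥ 7. From constraint 2: j ≤ 5. But 5 < 7, so no value of j works.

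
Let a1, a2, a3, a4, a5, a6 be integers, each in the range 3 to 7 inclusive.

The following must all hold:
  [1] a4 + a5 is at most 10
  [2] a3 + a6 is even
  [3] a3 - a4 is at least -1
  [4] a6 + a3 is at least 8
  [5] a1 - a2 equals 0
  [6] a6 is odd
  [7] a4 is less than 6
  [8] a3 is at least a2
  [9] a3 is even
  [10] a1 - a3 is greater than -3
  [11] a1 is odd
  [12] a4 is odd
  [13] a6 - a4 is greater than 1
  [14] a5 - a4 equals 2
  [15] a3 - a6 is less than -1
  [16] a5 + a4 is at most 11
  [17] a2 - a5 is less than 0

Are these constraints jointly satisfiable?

Unsatisfiable

Constraint 9 makes a3 even and constraint 6 makes a6 odd, so a3 + a6 must be odd. Constraint 2 says a3 + a6 is even — contradiction.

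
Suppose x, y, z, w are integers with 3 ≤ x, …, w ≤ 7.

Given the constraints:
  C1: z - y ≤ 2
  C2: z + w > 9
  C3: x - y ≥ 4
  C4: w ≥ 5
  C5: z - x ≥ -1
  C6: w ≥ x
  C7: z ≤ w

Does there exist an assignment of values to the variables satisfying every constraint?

Unsatisfiable

Constraints 1, 3, and 5 give y − z ≥ -2, z − x ≥ -1, x − y ≥ 4.
Adding all 3 inequalities: the left sides telescope to 0, and the right sides sum to (-2) + (-1) + 4 = 1. So 0 ≥ 1, which is false.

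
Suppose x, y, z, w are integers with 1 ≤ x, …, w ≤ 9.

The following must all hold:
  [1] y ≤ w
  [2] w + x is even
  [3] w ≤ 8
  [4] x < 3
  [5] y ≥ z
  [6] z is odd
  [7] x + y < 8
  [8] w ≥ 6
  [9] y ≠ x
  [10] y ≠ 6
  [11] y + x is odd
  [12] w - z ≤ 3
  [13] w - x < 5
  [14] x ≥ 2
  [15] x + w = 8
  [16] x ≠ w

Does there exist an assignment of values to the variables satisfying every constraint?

One satisfying assignment is x = 2, y = 5, z = 3, w = 6.
For the less obvious constraints — constraint 7: x + y = 7; constraint 12: w - z = 3; constraint 13: w - x = 4 — and the others hold by inspection.

Satisfiable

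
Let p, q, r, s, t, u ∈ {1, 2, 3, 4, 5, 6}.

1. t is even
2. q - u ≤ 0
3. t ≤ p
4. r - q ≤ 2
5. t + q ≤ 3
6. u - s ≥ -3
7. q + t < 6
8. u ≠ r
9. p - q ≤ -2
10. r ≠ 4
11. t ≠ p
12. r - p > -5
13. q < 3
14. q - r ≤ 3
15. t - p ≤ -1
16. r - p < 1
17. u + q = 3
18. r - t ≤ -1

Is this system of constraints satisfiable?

Unsatisfiable

Constraints 9, 14, 15, and 18 give q − p ≥ 2, p − t ≥ 1, t − r ≥ 1, r − q ≥ -3.
Adding all 4 inequalities: the left sides telescope to 0, and the right sides sum to 2 + 1 + 1 + (-3) = 1. So 0 ≥ 1, which is false.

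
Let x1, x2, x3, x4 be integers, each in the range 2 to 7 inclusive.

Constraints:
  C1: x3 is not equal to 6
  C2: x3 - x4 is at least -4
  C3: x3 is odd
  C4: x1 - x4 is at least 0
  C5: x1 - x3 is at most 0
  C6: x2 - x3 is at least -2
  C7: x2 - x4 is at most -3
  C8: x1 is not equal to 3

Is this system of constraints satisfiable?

Constraints 4, 5, 6, and 7 give x4 − x2 ≥ 3, x2 − x3 ≥ -2, x3 − x1 ≥ 0, x1 − x4 ≥ 0.
Adding all 4 inequalities: the left sides telescope to 0, and the right sides sum to 3 + (-2) + 0 + 0 = 1. So 0 ≥ 1, which is false.

Unsatisfiable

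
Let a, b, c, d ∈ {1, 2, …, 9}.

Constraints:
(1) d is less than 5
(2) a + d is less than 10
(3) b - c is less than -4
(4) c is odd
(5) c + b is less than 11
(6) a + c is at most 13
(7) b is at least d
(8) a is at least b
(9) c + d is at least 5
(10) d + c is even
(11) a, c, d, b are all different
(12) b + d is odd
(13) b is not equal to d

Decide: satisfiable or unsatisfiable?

Take a = 6, b = 2, c = 7, d = 1. Then constraint 2: a + d = 7; constraint 3: b - c = -5, and every other listed constraint is also met.

Satisfiable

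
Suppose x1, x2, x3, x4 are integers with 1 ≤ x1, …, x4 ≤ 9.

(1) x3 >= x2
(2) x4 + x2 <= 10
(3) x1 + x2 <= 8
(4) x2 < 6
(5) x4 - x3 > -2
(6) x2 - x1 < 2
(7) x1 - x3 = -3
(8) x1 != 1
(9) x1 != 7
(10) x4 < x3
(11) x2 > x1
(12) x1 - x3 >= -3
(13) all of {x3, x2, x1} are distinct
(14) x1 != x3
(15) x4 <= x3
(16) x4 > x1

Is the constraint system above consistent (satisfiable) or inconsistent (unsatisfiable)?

Satisfiable

Take x1 = 3, x2 = 4, x3 = 6, x4 = 5. Then constraint 2: x4 + x2 = 9; constraint 3: x1 + x2 = 7; constraint 5: x4 - x3 = -1, and every other listed constraint is also met.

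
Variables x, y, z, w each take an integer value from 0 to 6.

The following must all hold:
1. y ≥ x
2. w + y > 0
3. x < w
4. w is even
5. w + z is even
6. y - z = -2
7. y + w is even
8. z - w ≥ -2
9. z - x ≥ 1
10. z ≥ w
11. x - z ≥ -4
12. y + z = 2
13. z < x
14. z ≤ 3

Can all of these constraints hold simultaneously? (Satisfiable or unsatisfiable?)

Unsatisfiable

Constraints 3, 10, and 13 give w ≤ z, z < x, x < w. Chaining: w ≤ z < x < w, which forces w < w — impossible.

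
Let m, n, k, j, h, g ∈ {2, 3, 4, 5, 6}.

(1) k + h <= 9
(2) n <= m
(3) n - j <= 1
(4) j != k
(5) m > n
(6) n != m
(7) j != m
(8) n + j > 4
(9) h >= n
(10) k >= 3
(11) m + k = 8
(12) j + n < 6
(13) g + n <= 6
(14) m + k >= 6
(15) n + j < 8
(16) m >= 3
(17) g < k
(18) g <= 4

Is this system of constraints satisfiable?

Satisfiable

One satisfying assignment is m = 4, n = 3, k = 4, j = 2, h = 5, g = 3.
For the less obvious constraints — constraint 1: k + h = 9; constraint 3: n - j = 1; constraint 8: n + j = 5 — and the others hold by inspection.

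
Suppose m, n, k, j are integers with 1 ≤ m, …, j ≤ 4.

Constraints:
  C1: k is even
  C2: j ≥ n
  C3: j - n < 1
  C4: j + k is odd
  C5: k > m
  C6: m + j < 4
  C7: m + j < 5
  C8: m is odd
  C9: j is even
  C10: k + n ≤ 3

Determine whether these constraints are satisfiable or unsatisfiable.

Constraint 9 makes j even and constraint 1 makes k even, so j + k must be even. Constraint 4 says j + k is odd — contradiction.

Unsatisfiable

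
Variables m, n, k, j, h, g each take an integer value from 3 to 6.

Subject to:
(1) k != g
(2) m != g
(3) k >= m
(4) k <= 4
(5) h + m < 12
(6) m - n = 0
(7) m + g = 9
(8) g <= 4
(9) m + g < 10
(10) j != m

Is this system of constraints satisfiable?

From constraints 3 and 4: m ≤ k ≤ 4. From constraint 8: g ≤ 4. Hence m + g ≤ 8. But constraint 7 requires m + g = 9, and 9 > 8. Contradiction.

Unsatisfiable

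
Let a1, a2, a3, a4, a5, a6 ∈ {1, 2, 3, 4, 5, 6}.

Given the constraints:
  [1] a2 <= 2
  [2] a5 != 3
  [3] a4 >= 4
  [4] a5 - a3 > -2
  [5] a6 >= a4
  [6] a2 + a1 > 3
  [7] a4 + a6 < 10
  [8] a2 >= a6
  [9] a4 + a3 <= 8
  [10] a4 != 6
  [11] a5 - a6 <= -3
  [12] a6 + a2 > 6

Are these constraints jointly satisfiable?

From constraints 3 and 5: a6 ≥ a4 and a4 ≥ 4, so a6 ≥ 4. From constraints 1 and 8: a6 ≤ a2 and a2 ≤ 2, so a6 ≤ 2. But 2 < 4, so no value of a6 works.

Unsatisfiable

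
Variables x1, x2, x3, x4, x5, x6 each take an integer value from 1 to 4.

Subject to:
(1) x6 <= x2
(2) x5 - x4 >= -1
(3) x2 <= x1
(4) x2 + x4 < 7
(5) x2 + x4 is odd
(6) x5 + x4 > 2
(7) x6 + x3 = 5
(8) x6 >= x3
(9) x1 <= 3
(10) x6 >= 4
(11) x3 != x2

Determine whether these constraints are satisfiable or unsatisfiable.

From constraints 1 and 10: x2 ≥ x6 and x6 ≥ 4, so x2 ≥ 4. From constraints 3 and 9: x2 ≤ x1 and x1 ≤ 3, so x2 ≤ 3. But 3 < 4, so no value of x2 works.

Unsatisfiable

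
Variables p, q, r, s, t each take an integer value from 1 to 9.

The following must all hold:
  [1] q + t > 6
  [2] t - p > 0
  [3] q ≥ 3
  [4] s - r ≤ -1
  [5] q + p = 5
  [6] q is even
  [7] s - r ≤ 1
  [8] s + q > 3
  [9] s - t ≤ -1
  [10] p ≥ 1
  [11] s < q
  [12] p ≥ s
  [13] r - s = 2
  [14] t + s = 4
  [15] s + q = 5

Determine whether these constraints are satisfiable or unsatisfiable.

Take p = 1, q = 4, r = 3, s = 1, t = 3. Then constraint 1: q + t = 7; constraint 2: t - p = 2, and every other listed constraint is also met.

Satisfiable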